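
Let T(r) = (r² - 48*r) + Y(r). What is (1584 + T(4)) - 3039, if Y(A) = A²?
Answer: -1615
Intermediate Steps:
T(r) = -48*r + 2*r² (T(r) = (r² - 48*r) + r² = -48*r + 2*r²)
(1584 + T(4)) - 3039 = (1584 + 2*4*(-24 + 4)) - 3039 = (1584 + 2*4*(-20)) - 3039 = (1584 - 160) - 3039 = 1424 - 3039 = -1615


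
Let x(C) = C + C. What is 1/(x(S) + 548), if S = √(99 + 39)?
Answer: 137/74938 - √138/149876 ≈ 0.0017498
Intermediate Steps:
S = √138 ≈ 11.747
x(C) = 2*C
1/(x(S) + 548) = 1/(2*√138 + 548) = 1/(548 + 2*√138)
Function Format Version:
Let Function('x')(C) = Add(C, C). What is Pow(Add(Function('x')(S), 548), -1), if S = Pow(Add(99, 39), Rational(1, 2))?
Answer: Add(Rational(137, 74938), Mul(Rational(-1, 149876), Pow(138, Rational(1, 2)))) ≈ 0.0017498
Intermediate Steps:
S = Pow(138, Rational(1, 2)) ≈ 11.747
Function('x')(C) = Mul(2, C)
Pow(Add(Function('x')(S), 548), -1) = Pow(Add(Mul(2, Pow(138, Rational(1, 2))), 548), -1) = Pow(Add(548, Mul(2, Pow(138, Rational(1, 2)))), -1)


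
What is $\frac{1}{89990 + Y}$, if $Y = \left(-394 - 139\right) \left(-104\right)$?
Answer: $\frac{1}{145422} \approx 6.8765 \cdot 10^{-6}$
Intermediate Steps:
$Y = 55432$ ($Y = \left(-533\right) \left(-104\right) = 55432$)
$\frac{1}{89990 + Y} = \frac{1}{89990 + 55432} = \frac{1}{145422}$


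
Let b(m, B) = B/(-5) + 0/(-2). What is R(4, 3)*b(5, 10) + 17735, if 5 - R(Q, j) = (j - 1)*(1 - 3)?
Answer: 17717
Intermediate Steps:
R(Q, j) = 3 + 2*j (R(Q, j) = 5 - (j - 1)*(1 - 3) = 5 - (-1 + j)*(-2) = 5 - (2 - 2*j) = 5 + (-2 + 2*j) = 3 + 2*j)
b(m, B) = -B/5 (b(m, B) = B*(-⅕) + 0*(-½) = -B/5 + 0 = -B/5)
R(4, 3)*b(5, 10) + 17735 = (3 + 2*3)*(-⅕*10) + 17735 = (3 + 6)*(-2) + 17735 = 9*(-2) + 17735 = -18 + 17735 = 17717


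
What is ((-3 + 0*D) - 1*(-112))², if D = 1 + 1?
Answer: 11881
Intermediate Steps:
D = 2
((-3 + 0*D) - 1*(-112))² = ((-3 + 0*2) - 1*(-112))² = ((-3 + 0) + 112)² = (-3 + 112)² = 109² = 11881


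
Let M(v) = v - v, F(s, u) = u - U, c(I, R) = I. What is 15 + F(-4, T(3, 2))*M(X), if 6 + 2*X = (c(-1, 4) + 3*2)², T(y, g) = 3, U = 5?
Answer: 15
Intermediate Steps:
F(s, u) = -5 + u (F(s, u) = u - 1*5 = u - 5 = -5 + u)
X = 19/2 (X = -3 + (-1 + 3*2)²/2 = -3 + (-1 + 6)²/2 = -3 + (½)*5² = -3 + (½)*25 = -3 + 25/2 = 19/2 ≈ 9.5000)
M(v) = 0
15 + F(-4, T(3, 2))*M(X) = 15 + (-5 + 3)*0 = 15 - 2*0 = 15 + 0 = 15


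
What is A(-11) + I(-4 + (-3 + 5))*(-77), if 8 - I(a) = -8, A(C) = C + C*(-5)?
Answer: -1188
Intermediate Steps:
A(C) = -4*C (A(C) = C - 5*C = -4*C)
I(a) = 16 (I(a) = 8 - 1*(-8) = 8 + 8 = 16)
A(-11) + I(-4 + (-3 + 5))*(-77) = -4*(-11) + 16*(-77) = 44 - 1232 = -1188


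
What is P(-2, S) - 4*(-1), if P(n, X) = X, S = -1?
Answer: 3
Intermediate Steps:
P(-2, S) - 4*(-1) = -1 - 4*(-1) = -1 + 4 = 3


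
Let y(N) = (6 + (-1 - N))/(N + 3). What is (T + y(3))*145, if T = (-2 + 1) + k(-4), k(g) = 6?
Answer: 2320/3 ≈ 773.33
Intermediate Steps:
y(N) = (5 - N)/(3 + N)
T = 5 (T = (-2 + 1) + 6 = -1 + 6 = 5)
(T + y(3))*145 = (5 + (5 - 1*3)/(3 + 3))*145 = (5 + (5 - 3)/6)*145 = (5 + (⅙)*2)*145 = (5 + ⅓)*145 = (16/3)*145 = 2320/3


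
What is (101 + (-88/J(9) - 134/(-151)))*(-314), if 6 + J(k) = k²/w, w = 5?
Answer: -225513230/7701 ≈ -29284.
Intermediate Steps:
J(k) = -6 + k²/5
(101 + (-88/J(9) - 134/(-151)))*(-314) = (101 + (-88/(-6 + (⅕)*9²) - 134/(-151)))*(-314) = (101 + (-88/(-6 + (⅕)*81) - 134*(-1/151)))*(-314) = (101 + (-88/(-6 + 81/5) + 134/151))*(-314) = (101 + (-88/51/5 + 134/151))*(-314) = (101 + (-88*5/51 + 134/151))*(-314) = (101 + (-440/51 + 134/151))*(-314) = (101 - 59606/7701)*(-314) = (718195/7701)*(-314) = -225513230/7701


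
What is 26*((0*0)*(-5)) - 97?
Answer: -97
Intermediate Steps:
26*((0*0)*(-5)) - 97 = 26*(0*(-5)) - 97 = 26*0 - 97 = 0 - 97 = -97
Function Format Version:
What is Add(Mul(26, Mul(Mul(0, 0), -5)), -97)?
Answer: -97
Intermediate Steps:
Add(Mul(26, Mul(Mul(0, 0), -5)), -97) = Add(Mul(26, Mul(0, -5)), -97) = Add(Mul(26, 0), -97) = Add(0, -97) = -97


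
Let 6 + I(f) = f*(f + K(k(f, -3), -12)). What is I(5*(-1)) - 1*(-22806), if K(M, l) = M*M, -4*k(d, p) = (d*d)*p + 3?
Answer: 21205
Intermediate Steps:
k(d, p) = -¾ - p*d²/4 (k(d, p) = -((d*d)*p + 3)/4 = -(d²*p + 3)/4 = -(p*d² + 3)/4 = -(3 + p*d²)/4 = -¾ - p*d²/4)
K(M, l) = M²
I(f) = -6 + f*(f + (-¾ + 3*f²/4)²) (I(f) = -6 + f*(f + (-¾ - ¼*(-3)*f²)²) = -6 + f*(f + (-¾ + 3*f²/4)²))
I(5*(-1)) - 1*(-22806) = (-6 + (5*(-1))² + 9*(5*(-1))*(-1 + (5*(-1))²)²/16) - 1*(-22806) = (-6 + (-5)² + (9/16)*(-5)*(-1 + (-5)²)²) + 22806 = (-6 + 25 + (9/16)*(-5)*(-1 + 25)²) + 22806 = (-6 + 25 + (9/16)*(-5)*24²) + 22806 = (-6 + 25 + (9/16)*(-5)*576) + 22806 = (-6 + 25 - 1620) + 22806 = -1601 + 22806 = 21205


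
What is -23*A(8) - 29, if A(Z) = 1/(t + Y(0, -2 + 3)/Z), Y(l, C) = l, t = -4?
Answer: -93/4 ≈ -23.250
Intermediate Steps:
A(Z) = -1/4 (A(Z) = 1/(-4 + 0/Z) = 1/(-4 + 0) = 1/(-4) = -1/4)
-23*A(8) - 29 = -23*(-1/4) - 29 = 23/4 - 29 = -93/4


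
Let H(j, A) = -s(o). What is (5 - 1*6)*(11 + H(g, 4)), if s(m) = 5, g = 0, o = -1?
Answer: -6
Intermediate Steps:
H(j, A) = -5 (H(j, A) = -1*5 = -5)
(5 - 1*6)*(11 + H(g, 4)) = (5 - 1*6)*(11 - 5) = (5 - 6)*6 = -1*6 = -6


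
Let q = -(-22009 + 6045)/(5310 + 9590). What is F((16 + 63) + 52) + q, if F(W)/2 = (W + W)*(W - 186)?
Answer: -107350509/3725 ≈ -28819.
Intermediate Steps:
F(W) = 4*W*(-186 + W) (F(W) = 2*((W + W)*(W - 186)) = 2*((2*W)*(-186 + W)) = 2*(2*W*(-186 + W)) = 4*W*(-186 + W))
q = 3991/3725 (q = -(-15964)/14900 = -1*(-3991/3725) = 3991/3725 ≈ 1.0714)
F((16 + 63) + 52) + q = 4*((16 + 63) + 52)*(-186 + ((16 + 63) + 52)) + 3991/3725 = 4*(79 + 52)*(-186 + (79 + 52)) + 3991/3725 = 4*131*(-186 + 131) + 3991/3725 = 4*131*(-55) + 3991/3725 = -28820 + 3991/3725 = -107350509/3725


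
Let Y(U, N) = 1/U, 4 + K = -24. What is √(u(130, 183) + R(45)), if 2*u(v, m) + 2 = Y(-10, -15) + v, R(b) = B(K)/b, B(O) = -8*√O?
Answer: √(57555 - 320*I*√7)/30 ≈ 7.9971 - 0.058816*I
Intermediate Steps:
K = -28 (K = -4 - 24 = -28)
R(b) = -16*I*√7/b (R(b) = (-16*I*√7)/b = -16*I*√7/b)
u(v, m) = -21/20 + v/2 (u(v, m) = -1 + (1/(-10) + v)/2 = -1 + (-⅒ + v)/2 = -1 + (-1/20 + v/2) = -21/20 + v/2)
√(u(130, 183) + R(45)) = √((-21/20 + (½)*130) - 16*I*√7/45) = √((-21/20 + 65) - 16*I*√7*1/45) = √(1279/20 - 16*I*√7/45)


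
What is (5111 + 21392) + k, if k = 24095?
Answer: 50598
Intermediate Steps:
(5111 + 21392) + k = (5111 + 21392) + 24095 = 26503 + 24095 = 50598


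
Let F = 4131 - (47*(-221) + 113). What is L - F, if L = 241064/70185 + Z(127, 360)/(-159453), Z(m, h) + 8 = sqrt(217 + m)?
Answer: -53723641298851/3730402935 - 2*sqrt(86)/159453 ≈ -14402.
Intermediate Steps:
Z(m, h) = -8 + sqrt(217 + m)
F = 14405 (F = 4131 - (-10387 + 113) = 4131 - 1*(-10274) = 4131 + 10274 = 14405)
L = 12812979824/3730402935 - 2*sqrt(86)/159453 (L = 241064/70185 + (-8 + sqrt(217 + 127))/(-159453) = 241064*(1/70185) + (-8 + sqrt(344))*(-1/159453) = 241064/70185 + (-8 + 2*sqrt(86))*(-1/159453) = 241064/70185 + (8/159453 - 2*sqrt(86)/159453) = 12812979824/3730402935 - 2*sqrt(86)/159453 ≈ 3.4346)
L - F = (12812979824/3730402935 - 2*sqrt(86)/159453) - 1*14405 = (12812979824/3730402935 - 2*sqrt(86)/159453) - 14405 = -53723641298851/3730402935 - 2*sqrt(86)/159453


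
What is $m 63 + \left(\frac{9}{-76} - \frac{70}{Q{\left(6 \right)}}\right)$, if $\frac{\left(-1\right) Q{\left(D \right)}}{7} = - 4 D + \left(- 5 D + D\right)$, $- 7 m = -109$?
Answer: $\frac{447187}{456} \approx 980.67$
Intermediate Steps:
$m = \frac{109}{7}$ ($m = \left(- \frac{1}{7}\right) \left(-109\right) = \frac{109}{7} \approx 15.571$)
$Q{\left(D \right)} = 56 D$ ($Q{\left(D \right)} = - 7 \left(- 4 D + \left(- 5 D + D\right)\right) = - 7 \left(- 4 D - 4 D\right) = - 7 \left(- 8 D\right) = 56 D$)
$m 63 + \left(\frac{9}{-76} - \frac{70}{Q{\left(6 \right)}}\right) = \frac{109}{7} \cdot 63 + \left(\frac{9}{-76} - \frac{70}{56 \cdot 6}\right) = 981 + \left(9 \left(- \frac{1}{76}\right) - \frac{70}{336}\right) = 981 - \frac{149}{456} = \frac{447187}{456}$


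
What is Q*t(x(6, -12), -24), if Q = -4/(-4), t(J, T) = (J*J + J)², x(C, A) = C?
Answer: 1764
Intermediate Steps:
t(J, T) = (J + J²)² (t(J, T) = (J² + J)² = (J + J²)²)
Q = 1 (Q = -4*(-¼) = 1)
Q*t(x(6, -12), -24) = 1*(6²*(1 + 6)²) = 1*(36*7²) = 1*(36*49) = 1*1764 = 1764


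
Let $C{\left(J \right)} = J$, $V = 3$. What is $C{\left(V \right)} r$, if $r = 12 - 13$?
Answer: $-3$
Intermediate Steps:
$r = -1$ ($r = 12 - 13 = -1$)
$C{\left(V \right)} r = 3 \left(-1\right) = -3$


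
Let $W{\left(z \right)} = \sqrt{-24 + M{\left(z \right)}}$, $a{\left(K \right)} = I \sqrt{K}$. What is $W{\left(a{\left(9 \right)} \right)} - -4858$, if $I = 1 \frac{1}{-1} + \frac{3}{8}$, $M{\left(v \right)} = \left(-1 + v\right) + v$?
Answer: $4858 + \frac{i \sqrt{115}}{2} \approx 4858.0 + 5.3619 i$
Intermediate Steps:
$M{\left(v \right)} = -1 + 2 v$
$I = - \frac{5}{8}$ ($I = 1 \left(-1\right) + 3 \cdot \frac{1}{8} = -1 + \frac{3}{8} = - \frac{5}{8} \approx -0.625$)
$a{\left(K \right)} = - \frac{5 \sqrt{K}}{8}$
$W{\left(z \right)} = \sqrt{-25 + 2 z}$ ($W{\left(z \right)} = \sqrt{-24 + \left(-1 + 2 z\right)} = \sqrt{-25 + 2 z}$)
$W{\left(a{\left(9 \right)} \right)} - -4858 = \sqrt{-25 + 2 \left(- \frac{5 \sqrt{9}}{8}\right)} - -4858 = \sqrt{-25 + 2 \left(\left(- \frac{5}{8}\right) 3\right)} + 4858 = \sqrt{-25 + 2 \left(- \frac{15}{8}\right)} + 4858 = \sqrt{-25 - \frac{15}{4}} + 4858 = \sqrt{- \frac{115}{4}} + 4858 = \frac{i \sqrt{115}}{2} + 4858 = 4858 + \frac{i \sqrt{115}}{2}$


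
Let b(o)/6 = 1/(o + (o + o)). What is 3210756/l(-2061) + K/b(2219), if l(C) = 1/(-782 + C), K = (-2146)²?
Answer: -4018581206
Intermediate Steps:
b(o) = 2/o (b(o) = 6/(o + (o + o)) = 6/(o + 2*o) = 6/((3*o)) = 6*(1/(3*o)) = 2/o)
K = 4605316
3210756/l(-2061) + K/b(2219) = 3210756/(1/(-782 - 2061)) + 4605316/((2/2219)) = 3210756/(1/(-2843)) + 4605316/((2*(1/2219))) = 3210756/(-1/2843) + 4605316/(2/2219) = 3210756*(-2843) + 4605316*(2219/2) = -9128179308 + 5109598102 = -4018581206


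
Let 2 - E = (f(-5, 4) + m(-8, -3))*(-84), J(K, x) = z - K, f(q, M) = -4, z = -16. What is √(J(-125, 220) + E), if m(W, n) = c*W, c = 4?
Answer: I*√2913 ≈ 53.972*I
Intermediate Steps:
m(W, n) = 4*W
J(K, x) = -16 - K
E = -3022 (E = 2 - (-4 + 4*(-8))*(-84) = 2 - (-4 - 32)*(-84) = 2 - (-36)*(-84) = 2 - 1*3024 = 2 - 3024 = -3022)
√(J(-125, 220) + E) = √((-16 - 1*(-125)) - 3022) = √((-16 + 125) - 3022) = √(109 - 3022) = √(-2913) = I*√2913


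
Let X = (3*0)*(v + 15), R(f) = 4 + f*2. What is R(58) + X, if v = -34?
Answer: 120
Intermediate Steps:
R(f) = 4 + 2*f
X = 0 (X = (3*0)*(-34 + 15) = 0*(-19) = 0)
R(58) + X = (4 + 2*58) + 0 = (4 + 116) + 0 = 120 + 0 = 120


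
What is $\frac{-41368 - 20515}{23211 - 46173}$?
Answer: $\frac{61883}{22962} \approx 2.695$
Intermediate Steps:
$\frac{-41368 - 20515}{23211 - 46173} = \frac{-41368 - 20515}{-22962} = \left(-61883\right) \left(- \frac{1}{22962}\right) = \frac{61883}{22962}$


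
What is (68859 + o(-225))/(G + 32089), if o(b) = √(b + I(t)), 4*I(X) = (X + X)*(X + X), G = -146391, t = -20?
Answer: -68859/114302 - 5*√7/114302 ≈ -0.60255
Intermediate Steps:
I(X) = X² (I(X) = ((X + X)*(X + X))/4 = ((2*X)*(2*X))/4 = (4*X²)/4 = X²)
o(b) = √(400 + b) (o(b) = √(b + (-20)²) = √(b + 400) = √(400 + b))
(68859 + o(-225))/(G + 32089) = (68859 + √(400 - 225))/(-146391 + 32089) = (68859 + √175)/(-114302) = (68859 + 5*√7)*(-1/114302) = -68859/114302 - 5*√7/114302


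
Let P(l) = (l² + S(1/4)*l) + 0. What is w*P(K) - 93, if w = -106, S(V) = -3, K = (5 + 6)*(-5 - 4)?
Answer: -1070481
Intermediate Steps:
K = -99 (K = 11*(-9) = -99)
P(l) = l² - 3*l (P(l) = (l² - 3*l) + 0 = l² - 3*l)
w*P(K) - 93 = -(-10494)*(-3 - 99) - 93 = -(-10494)*(-102) - 93 = -106*10098 - 93 = -1070388 - 93 = -1070481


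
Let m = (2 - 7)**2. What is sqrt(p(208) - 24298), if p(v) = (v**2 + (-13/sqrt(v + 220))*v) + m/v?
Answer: sqrt(587154969661 - 391171456*sqrt(107))/5564 ≈ 137.24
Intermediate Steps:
m = 25 (m = (-5)**2 = 25)
p(v) = v**2 + 25/v - 13*v/sqrt(220 + v) (p(v) = (v**2 + (-13/sqrt(v + 220))*v) + 25/v = (v**2 + (-13/sqrt(220 + v))*v) + 25/v = (v**2 - 13*v/sqrt(220 + v)) + 25/v = v**2 + 25/v - 13*v/sqrt(220 + v))
sqrt(p(208) - 24298) = sqrt((208**2 + 25/208 - 13*208/sqrt(220 + 208)) - 24298) = sqrt((43264 + 25*(1/208) - 13*208/sqrt(428)) - 24298) = sqrt((43264 + 25/208 - 13*208*sqrt(107)/214) - 24298) = sqrt((43264 + 25/208 - 1352*sqrt(107)/107) - 24298) = sqrt((8998937/208 - 1352*sqrt(107)/107) - 24298) = sqrt(3944953/208 - 1352*sqrt(107)/107)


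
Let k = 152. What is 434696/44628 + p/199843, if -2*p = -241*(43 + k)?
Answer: 43959799579/4459296702 ≈ 9.8580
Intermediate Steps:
p = 46995/2 (p = -(-241)*(43 + 152)/2 = -(-241)*195/2 = -1/2*(-46995) = 46995/2 ≈ 23498.)
434696/44628 + p/199843 = 434696/44628 + (46995/2)/199843 = 434696*(1/44628) + (46995/2)*(1/199843) = 108674/11157 + 46995/399686 = 43959799579/4459296702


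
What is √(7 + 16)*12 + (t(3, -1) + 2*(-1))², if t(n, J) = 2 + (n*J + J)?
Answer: 16 + 12*√23 ≈ 73.550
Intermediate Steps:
t(n, J) = 2 + J + J*n (t(n, J) = 2 + (J*n + J) = 2 + (J + J*n) = 2 + J + J*n)
√(7 + 16)*12 + (t(3, -1) + 2*(-1))² = √(7 + 16)*12 + ((2 - 1 - 1*3) + 2*(-1))² = √23*12 + ((2 - 1 - 3) - 2)² = 12*√23 + (-2 - 2)² = 12*√23 + (-4)² = 12*√23 + 16 = 16 + 12*√23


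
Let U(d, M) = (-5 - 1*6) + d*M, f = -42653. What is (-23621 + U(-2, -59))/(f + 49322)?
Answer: -7838/2223 ≈ -3.5259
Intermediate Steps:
U(d, M) = -11 + M*d (U(d, M) = (-5 - 6) + M*d = -11 + M*d)
(-23621 + U(-2, -59))/(f + 49322) = (-23621 + (-11 - 59*(-2)))/(-42653 + 49322) = (-23621 + (-11 + 118))/6669 = (-23621 + 107)*(1/6669) = -23514*1/6669 = -7838/2223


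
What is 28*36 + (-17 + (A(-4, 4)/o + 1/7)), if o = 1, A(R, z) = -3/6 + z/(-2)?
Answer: 13841/14 ≈ 988.64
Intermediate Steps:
A(R, z) = -½ - z/2 (A(R, z) = -3*⅙ + z*(-½) = -½ - z/2)
28*36 + (-17 + (A(-4, 4)/o + 1/7)) = 28*36 + (-17 + ((-½ - ½*4)/1 + 1/7)) = 1008 + (-17 + ((-½ - 2)*1 + 1*(⅐))) = 1008 + (-17 + (-5/2*1 + ⅐)) = 1008 + (-17 + (-5/2 + ⅐)) = 1008 + (-17 - 33/14) = 1008 - 271/14 = 13841/14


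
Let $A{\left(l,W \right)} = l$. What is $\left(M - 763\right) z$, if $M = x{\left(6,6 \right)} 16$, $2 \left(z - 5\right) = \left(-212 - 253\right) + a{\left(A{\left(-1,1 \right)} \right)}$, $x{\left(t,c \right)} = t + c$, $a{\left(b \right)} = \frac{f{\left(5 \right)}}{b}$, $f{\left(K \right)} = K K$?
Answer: $137040$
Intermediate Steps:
$f{\left(K \right)} = K^{2}$
$a{\left(b \right)} = \frac{25}{b}$ ($a{\left(b \right)} = \frac{5^{2}}{b} = \frac{25}{b}$)
$x{\left(t,c \right)} = c + t$
$z = -240$ ($z = 5 + \frac{\left(-212 - 253\right) + \frac{25}{-1}}{2} = 5 + \frac{-465 + 25 \left(-1\right)}{2} = 5 + \frac{-465 - 25}{2} = 5 + \frac{1}{2} \left(-490\right) = 5 - 245 = -240$)
$M = 192$ ($M = \left(6 + 6\right) 16 = 12 \cdot 16 = 192$)
$\left(M - 763\right) z = \left(192 - 763\right) \left(-240\right) = \left(-571\right) \left(-240\right) = 137040$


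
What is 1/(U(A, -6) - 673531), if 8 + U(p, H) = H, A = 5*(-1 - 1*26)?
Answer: -1/673545 ≈ -1.4847e-6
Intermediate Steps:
A = -135 (A = 5*(-1 - 26) = 5*(-27) = -135)
U(p, H) = -8 + H
1/(U(A, -6) - 673531) = 1/((-8 - 6) - 673531) = 1/(-14 - 673531) = 1/(-673545) = -1/673545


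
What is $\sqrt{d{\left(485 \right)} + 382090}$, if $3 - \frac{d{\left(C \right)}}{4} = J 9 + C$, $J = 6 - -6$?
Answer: $\sqrt{379730} \approx 616.22$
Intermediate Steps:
$J = 12$ ($J = 6 + 6 = 12$)
$d{\left(C \right)} = -420 - 4 C$ ($d{\left(C \right)} = 12 - 4 \left(12 \cdot 9 + C\right) = 12 - 4 \left(108 + C\right) = 12 - \left(432 + 4 C\right) = -420 - 4 C$)
$\sqrt{d{\left(485 \right)} + 382090} = \sqrt{\left(-420 - 1940\right) + 382090} = \sqrt{-2360 + 382090} = \sqrt{379730}$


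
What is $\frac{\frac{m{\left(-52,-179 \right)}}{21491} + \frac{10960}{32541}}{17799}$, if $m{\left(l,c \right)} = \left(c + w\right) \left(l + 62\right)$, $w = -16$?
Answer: $\frac{10122730}{732207546657} \approx 1.3825 \cdot 10^{-5}$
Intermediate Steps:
$m{\left(l,c \right)} = \left(-16 + c\right) \left(62 + l\right)$ ($m{\left(l,c \right)} = \left(c - 16\right) \left(l + 62\right) = \left(-16 + c\right) \left(62 + l\right)$)
$\frac{\frac{m{\left(-52,-179 \right)}}{21491} + \frac{10960}{32541}}{17799} = \frac{\frac{-992 - -832 + 62 \left(-179\right) - -9308}{21491} + \frac{10960}{32541}}{17799} = \left(\left(-992 + 832 - 11098 + 9308\right) \frac{1}{21491} + 10960 \cdot \frac{1}{32541}\right) \frac{1}{17799} = \left(\left(-1950\right) \frac{1}{21491} + \frac{10960}{32541}\right) \frac{1}{17799} = \left(- \frac{1950}{21491} + \frac{10960}{32541}\right) \frac{1}{17799} = \frac{172086410}{699338631} \cdot \frac{1}{17799} = \frac{10122730}{732207546657}$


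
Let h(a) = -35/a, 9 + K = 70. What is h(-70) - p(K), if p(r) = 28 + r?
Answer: -177/2 ≈ -88.500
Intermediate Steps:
K = 61 (K = -9 + 70 = 61)
h(-70) - p(K) = -35/(-70) - (28 + 61) = -35*(-1/70) - 1*89 = 1/2 - 89 = -177/2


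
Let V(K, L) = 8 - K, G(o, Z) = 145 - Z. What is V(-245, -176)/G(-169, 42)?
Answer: 253/103 ≈ 2.4563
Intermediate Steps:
V(-245, -176)/G(-169, 42) = (8 - 1*(-245))/(145 - 1*42) = (8 + 245)/(145 - 42) = 253/103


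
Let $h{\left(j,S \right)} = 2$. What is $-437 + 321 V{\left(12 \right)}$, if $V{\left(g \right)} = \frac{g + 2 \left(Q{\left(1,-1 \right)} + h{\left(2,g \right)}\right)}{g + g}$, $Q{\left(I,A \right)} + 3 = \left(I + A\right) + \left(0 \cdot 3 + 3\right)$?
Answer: $-223$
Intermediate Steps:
$Q{\left(I,A \right)} = A + I$ ($Q{\left(I,A \right)} = -3 + \left(\left(I + A\right) + \left(0 \cdot 3 + 3\right)\right) = -3 + \left(\left(A + I\right) + \left(0 + 3\right)\right) = -3 + \left(\left(A + I\right) + 3\right) = -3 + \left(3 + A + I\right) = A + I$)
$V{\left(g \right)} = \frac{4 + g}{2 g}$ ($V{\left(g \right)} = \frac{g + 2 \left(\left(-1 + 1\right) + 2\right)}{g + g} = \frac{g + 2 \left(0 + 2\right)}{2 g} = \left(g + 2 \cdot 2\right) \frac{1}{2 g} = \left(g + 4\right) \frac{1}{2 g} = \left(4 + g\right) \frac{1}{2 g} = \frac{4 + g}{2 g}$)
$-437 + 321 V{\left(12 \right)} = -437 + 321 \frac{4 + 12}{2 \cdot 12} = -437 + 321 \cdot \frac{1}{2} \cdot \frac{1}{12} \cdot 16 = -437 + 321 \cdot \frac{2}{3} = -437 + 214 = -223$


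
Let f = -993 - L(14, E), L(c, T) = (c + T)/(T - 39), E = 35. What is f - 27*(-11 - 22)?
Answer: -359/4 ≈ -89.750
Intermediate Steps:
L(c, T) = (T + c)/(-39 + T)
f = -3923/4 (f = -993 - (35 + 14)/(-39 + 35) = -993 - 49/(-4) = -993 - (-1)*49/4 = -993 - 1*(-49/4) = -993 + 49/4 = -3923/4 ≈ -980.75)
f - 27*(-11 - 22) = -3923/4 - 27*(-11 - 22) = -3923/4 - 27*(-33) = -3923/4 - 1*(-891) = -3923/4 + 891 = -359/4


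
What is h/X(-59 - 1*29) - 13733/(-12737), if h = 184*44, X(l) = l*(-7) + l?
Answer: 627101/38211 ≈ 16.412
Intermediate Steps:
X(l) = -6*l (X(l) = -7*l + l = -6*l)
h = 8096
h/X(-59 - 1*29) - 13733/(-12737) = 8096/((-6*(-59 - 1*29))) - 13733/(-12737) = 8096/((-6*(-59 - 29))) - 13733*(-1/12737) = 8096/((-6*(-88))) + 13733/12737 = 8096/528 + 13733/12737 = 8096*(1/528) + 13733/12737 = 46/3 + 13733/12737 = 627101/38211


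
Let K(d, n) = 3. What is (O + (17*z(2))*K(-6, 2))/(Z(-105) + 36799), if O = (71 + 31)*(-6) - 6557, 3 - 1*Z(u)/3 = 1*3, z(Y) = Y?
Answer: -7067/36799 ≈ -0.19204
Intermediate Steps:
Z(u) = 0 (Z(u) = 9 - 3*3 = 9 - 9 = 0)
O = -7169 (O = 102*(-6) - 6557 = -612 - 6557 = -7169)
(O + (17*z(2))*K(-6, 2))/(Z(-105) + 36799) = (-7169 + (17*2)*3)/(0 + 36799) = (-7169 + 34*3)/36799 = (-7169 + 102)*(1/36799) = -7067*1/36799 = -7067/36799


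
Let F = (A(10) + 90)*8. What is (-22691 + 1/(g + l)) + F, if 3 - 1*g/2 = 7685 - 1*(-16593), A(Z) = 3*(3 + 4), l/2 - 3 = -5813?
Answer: -1311886511/60170 ≈ -21803.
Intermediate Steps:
l = -11620 (l = 6 + 2*(-5813) = 6 - 11626 = -11620)
A(Z) = 21 (A(Z) = 3*7 = 21)
g = -48550 (g = 6 - 2*(7685 - 1*(-16593)) = 6 - 2*(7685 + 16593) = 6 - 2*24278 = 6 - 48556 = -48550)
F = 888 (F = (21 + 90)*8 = 111*8 = 888)
(-22691 + 1/(g + l)) + F = (-22691 + 1/(-48550 - 11620)) + 888 = (-22691 + 1/(-60170)) + 888 = (-22691 - 1/60170) + 888 = -1365317471/60170 + 888 = -1311886511/60170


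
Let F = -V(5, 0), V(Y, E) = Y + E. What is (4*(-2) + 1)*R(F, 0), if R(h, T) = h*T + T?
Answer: 0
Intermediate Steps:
V(Y, E) = E + Y
F = -5 (F = -(0 + 5) = -1*5 = -5)
R(h, T) = T + T*h (R(h, T) = T*h + T = T + T*h)
(4*(-2) + 1)*R(F, 0) = (4*(-2) + 1)*(0*(1 - 5)) = (-8 + 1)*(0*(-4)) = -7*0 = 0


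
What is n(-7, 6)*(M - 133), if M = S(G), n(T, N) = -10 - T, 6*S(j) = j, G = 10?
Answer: 394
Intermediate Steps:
S(j) = j/6
M = 5/3 (M = (1/6)*10 = 5/3 ≈ 1.6667)
n(-7, 6)*(M - 133) = (-10 - 1*(-7))*(5/3 - 133) = (-10 + 7)*(-394/3) = -3*(-394/3) = 394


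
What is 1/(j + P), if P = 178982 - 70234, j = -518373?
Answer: -1/409625 ≈ -2.4413e-6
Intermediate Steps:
P = 108748
1/(j + P) = 1/(-518373 + 108748) = 1/(-409625) = -1/409625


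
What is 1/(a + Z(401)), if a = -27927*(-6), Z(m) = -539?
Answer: 1/167023 ≈ 5.9872e-6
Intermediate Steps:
a = 167562 (a = -29*(-5778) = 167562)
1/(a + Z(401)) = 1/(167562 - 539) = 1/167023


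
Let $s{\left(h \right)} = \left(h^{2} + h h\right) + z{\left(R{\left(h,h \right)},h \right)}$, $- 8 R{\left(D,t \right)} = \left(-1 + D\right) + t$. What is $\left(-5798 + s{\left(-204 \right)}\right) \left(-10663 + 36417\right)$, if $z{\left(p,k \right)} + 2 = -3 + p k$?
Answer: $1725505123$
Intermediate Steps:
$R{\left(D,t \right)} = \frac{1}{8} - \frac{D}{8} - \frac{t}{8}$ ($R{\left(D,t \right)} = - \frac{\left(-1 + D\right) + t}{8} = - \frac{-1 + D + t}{8} = \frac{1}{8} - \frac{D}{8} - \frac{t}{8}$)
$z{\left(p,k \right)} = -5 + k p$ ($z{\left(p,k \right)} = -2 + \left(-3 + p k\right) = -2 + \left(-3 + k p\right) = -5 + k p$)
$s{\left(h \right)} = -5 + 2 h^{2} + h \left(\frac{1}{8} - \frac{h}{4}\right)$ ($s{\left(h \right)} = \left(h^{2} + h h\right) + \left(-5 + h \left(\frac{1}{8} - \frac{h}{8} - \frac{h}{8}\right)\right) = \left(h^{2} + h^{2}\right) + \left(-5 + h \left(\frac{1}{8} - \frac{h}{4}\right)\right) = 2 h^{2} + \left(-5 + h \left(\frac{1}{8} - \frac{h}{4}\right)\right) = -5 + 2 h^{2} + h \left(\frac{1}{8} - \frac{h}{4}\right)$)
$\left(-5798 + s{\left(-204 \right)}\right) \left(-10663 + 36417\right) = \left(-5798 + \left(-5 + \frac{1}{8} \left(-204\right) + \frac{7 \left(-204\right)^{2}}{4}\right)\right) \left(-10663 + 36417\right) = \left(-5798 - - \frac{145595}{2}\right) 25754 = \left(-5798 + \frac{145595}{2}\right) 25754 = \frac{133999}{2} \cdot 25754 = 1725505123$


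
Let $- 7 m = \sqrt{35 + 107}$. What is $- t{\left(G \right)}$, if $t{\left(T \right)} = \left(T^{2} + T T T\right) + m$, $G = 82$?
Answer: $-558092 + \frac{\sqrt{142}}{7} \approx -5.5809 \cdot 10^{5}$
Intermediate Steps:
$m = - \frac{\sqrt{142}}{7}$ ($m = - \frac{\sqrt{35 + 107}}{7} = - \frac{\sqrt{142}}{7} \approx -1.7023$)
$t{\left(T \right)} = T^{2} + T^{3} - \frac{\sqrt{142}}{7}$ ($t{\left(T \right)} = \left(T^{2} + T T T\right) - \frac{\sqrt{142}}{7} = \left(T^{2} + T^{2} T\right) - \frac{\sqrt{142}}{7} = \left(T^{2} + T^{3}\right) - \frac{\sqrt{142}}{7} = T^{2} + T^{3} - \frac{\sqrt{142}}{7}$)
$- t{\left(G \right)} = - (82^{2} + 82^{3} - \frac{\sqrt{142}}{7}) = - (6724 + 551368 - \frac{\sqrt{142}}{7}) = - (558092 - \frac{\sqrt{142}}{7}) = -558092 + \frac{\sqrt{142}}{7}$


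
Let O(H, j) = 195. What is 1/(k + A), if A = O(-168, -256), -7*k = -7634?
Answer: 7/8999 ≈ 0.00077786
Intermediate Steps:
k = 7634/7 (k = -⅐*(-7634) = 7634/7 ≈ 1090.6)
A = 195
1/(k + A) = 1/(7634/7 + 195) = 1/(8999/7) = 7/8999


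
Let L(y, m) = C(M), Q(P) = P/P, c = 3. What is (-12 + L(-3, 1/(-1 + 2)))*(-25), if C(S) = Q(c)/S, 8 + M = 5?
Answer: 925/3 ≈ 308.33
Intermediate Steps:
M = -3 (M = -8 + 5 = -3)
Q(P) = 1
C(S) = 1/S
L(y, m) = -⅓ (L(y, m) = 1/(-3) = -⅓)
(-12 + L(-3, 1/(-1 + 2)))*(-25) = (-12 - ⅓)*(-25) = -37/3*(-25) = 925/3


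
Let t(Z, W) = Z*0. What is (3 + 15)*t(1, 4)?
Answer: 0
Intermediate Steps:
t(Z, W) = 0
(3 + 15)*t(1, 4) = (3 + 15)*0 = 18*0 = 0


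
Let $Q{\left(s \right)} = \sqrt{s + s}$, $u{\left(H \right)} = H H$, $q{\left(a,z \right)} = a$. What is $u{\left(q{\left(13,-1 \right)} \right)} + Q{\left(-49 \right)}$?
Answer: $169 + 7 i \sqrt{2} \approx 169.0 + 9.8995 i$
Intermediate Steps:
$u{\left(H \right)} = H^{2}$
$Q{\left(s \right)} = \sqrt{2} \sqrt{s}$ ($Q{\left(s \right)} = \sqrt{2 s} = \sqrt{2} \sqrt{s}$)
$u{\left(q{\left(13,-1 \right)} \right)} + Q{\left(-49 \right)} = 13^{2} + \sqrt{2} \sqrt{-49} = 169 + \sqrt{2} \cdot 7 i = 169 + 7 i \sqrt{2}$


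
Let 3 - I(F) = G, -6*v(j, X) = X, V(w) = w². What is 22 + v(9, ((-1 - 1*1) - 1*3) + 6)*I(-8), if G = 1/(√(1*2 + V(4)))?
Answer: 43/2 + √2/36 ≈ 21.539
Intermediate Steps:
G = √2/6 (G = 1/(√(1*2 + 4²)) = 1/(√(2 + 16)) = 1/(√18) = 1/(3*√2) = √2/6 ≈ 0.23570)
v(j, X) = -X/6
I(F) = 3 - √2/6
22 + v(9, ((-1 - 1*1) - 1*3) + 6)*I(-8) = 22 + (-(((-1 - 1*1) - 1*3) + 6)/6)*(3 - √2/6) = 22 + (-(((-1 - 1) - 3) + 6)/6)*(3 - √2/6) = 22 + (-((-2 - 3) + 6)/6)*(3 - √2/6) = 22 + (-(-5 + 6)/6)*(3 - √2/6) = 22 + (-⅙*1)*(3 - √2/6) = 22 - (3 - √2/6)/6 = 22 + (-½ + √2/36) = 43/2 + √2/36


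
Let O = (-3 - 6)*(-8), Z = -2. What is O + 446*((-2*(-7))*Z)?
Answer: -12416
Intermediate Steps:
O = 72 (O = -9*(-8) = 72)
O + 446*((-2*(-7))*Z) = 72 + 446*(-2*(-7)*(-2)) = 72 + 446*(14*(-2)) = 72 + 446*(-28) = 72 - 12488 = -12416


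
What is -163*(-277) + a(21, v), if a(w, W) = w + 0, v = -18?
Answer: 45172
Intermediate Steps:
a(w, W) = w
-163*(-277) + a(21, v) = -163*(-277) + 21 = 45151 + 21 = 45172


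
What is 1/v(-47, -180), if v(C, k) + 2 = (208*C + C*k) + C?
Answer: -1/1365 ≈ -0.00073260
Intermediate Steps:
v(C, k) = -2 + 209*C + C*k (v(C, k) = -2 + ((208*C + C*k) + C) = -2 + (209*C + C*k) = -2 + 209*C + C*k)
1/v(-47, -180) = 1/(-2 + 209*(-47) - 47*(-180)) = 1/(-2 - 9823 + 8460) = 1/(-1365) = -1/1365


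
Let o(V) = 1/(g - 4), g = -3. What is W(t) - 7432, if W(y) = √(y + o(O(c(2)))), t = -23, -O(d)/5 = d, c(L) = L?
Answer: -7432 + 9*I*√14/7 ≈ -7432.0 + 4.8107*I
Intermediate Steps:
O(d) = -5*d
o(V) = -⅐ (o(V) = 1/(-3 - 4) = 1/(-7) = -⅐)
W(y) = √(-⅐ + y) (W(y) = √(y - ⅐) = √(-⅐ + y))
W(t) - 7432 = √(-7 + 49*(-23))/7 - 7432 = √(-7 - 1127)/7 - 7432 = √(-1134)/7 - 7432 = (9*I*√14)/7 - 7432 = 9*I*√14/7 - 7432 = -7432 + 9*I*√14/7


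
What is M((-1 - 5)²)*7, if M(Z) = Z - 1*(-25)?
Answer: 427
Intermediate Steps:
M(Z) = 25 + Z (M(Z) = Z + 25 = 25 + Z)
M((-1 - 5)²)*7 = (25 + (-1 - 5)²)*7 = (25 + (-6)²)*7 = (25 + 36)*7 = 61*7 = 427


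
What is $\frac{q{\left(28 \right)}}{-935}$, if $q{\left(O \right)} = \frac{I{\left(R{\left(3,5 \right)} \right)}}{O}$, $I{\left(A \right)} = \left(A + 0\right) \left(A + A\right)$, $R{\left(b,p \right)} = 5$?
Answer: $- \frac{5}{2618} \approx -0.0019099$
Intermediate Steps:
$I{\left(A \right)} = 2 A^{2}$ ($I{\left(A \right)} = A 2 A = 2 A^{2}$)
$q{\left(O \right)} = \frac{50}{O}$ ($q{\left(O \right)} = \frac{2 \cdot 5^{2}}{O} = \frac{2 \cdot 25}{O} = \frac{50}{O}$)
$\frac{q{\left(28 \right)}}{-935} = \frac{50 \cdot \frac{1}{28}}{-935} = 50 \cdot \frac{1}{28} \left(- \frac{1}{935}\right) = \frac{25}{14} \left(- \frac{1}{935}\right) = - \frac{5}{2618}$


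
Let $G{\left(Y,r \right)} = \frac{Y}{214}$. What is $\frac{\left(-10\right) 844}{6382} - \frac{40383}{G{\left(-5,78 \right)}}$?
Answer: $\frac{27576479642}{15955} \approx 1.7284 \cdot 10^{6}$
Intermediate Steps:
$G{\left(Y,r \right)} = \frac{Y}{214}$ ($G{\left(Y,r \right)} = Y \frac{1}{214} = \frac{Y}{214}$)
$\frac{\left(-10\right) 844}{6382} - \frac{40383}{G{\left(-5,78 \right)}} = \frac{\left(-10\right) 844}{6382} - \frac{40383}{\frac{1}{214} \left(-5\right)} = \left(-8440\right) \frac{1}{6382} - \frac{40383}{- \frac{5}{214}} = - \frac{4220}{3191} - - \frac{8641962}{5} = - \frac{4220}{3191} + \frac{8641962}{5} = \frac{27576479642}{15955}$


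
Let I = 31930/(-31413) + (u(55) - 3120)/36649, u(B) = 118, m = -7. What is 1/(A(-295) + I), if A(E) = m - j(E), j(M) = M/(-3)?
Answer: -1151255037/122530034960 ≈ -0.0093957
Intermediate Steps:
j(M) = -M/3 (j(M) = M*(-⅓) = -M/3)
A(E) = -7 + E/3 (A(E) = -7 - (-1)*E/3 = -7 + E/3)
I = -1264504396/1151255037 (I = 31930/(-31413) + (118 - 3120)/36649 = 31930*(-1/31413) - 3002*1/36649 = -31930/31413 - 3002/36649 = -1264504396/1151255037 ≈ -1.0984)
1/(A(-295) + I) = 1/((-7 + (⅓)*(-295)) - 1264504396/1151255037) = 1/((-7 - 295/3) - 1264504396/1151255037) = 1/(-316/3 - 1264504396/1151255037) = 1/(-122530034960/1151255037) = -1151255037/122530034960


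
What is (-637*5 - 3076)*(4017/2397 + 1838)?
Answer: -9203050161/799 ≈ -1.1518e+7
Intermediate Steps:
(-637*5 - 3076)*(4017/2397 + 1838) = (-3185 - 3076)*(4017*(1/2397) + 1838) = -6261*(1339/799 + 1838) = -6261*1469901/799 = -9203050161/799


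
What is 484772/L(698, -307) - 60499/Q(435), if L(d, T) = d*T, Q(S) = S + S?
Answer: -6692920177/93214410 ≈ -71.801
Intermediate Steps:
Q(S) = 2*S
L(d, T) = T*d
484772/L(698, -307) - 60499/Q(435) = 484772/((-307*698)) - 60499/(2*435) = 484772/(-214286) - 60499/870 = 484772*(-1/214286) - 60499*1/870 = -242386/107143 - 60499/870 = -6692920177/93214410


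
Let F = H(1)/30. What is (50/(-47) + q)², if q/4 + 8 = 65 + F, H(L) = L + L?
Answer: 25656991684/497025 ≈ 51621.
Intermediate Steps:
H(L) = 2*L
F = 1/15 (F = (2*1)/30 = 2*(1/30) = 1/15 ≈ 0.066667)
q = 3424/15 (q = -32 + 4*(65 + 1/15) = -32 + 4*(976/15) = -32 + 3904/15 = 3424/15 ≈ 228.27)
(50/(-47) + q)² = (50/(-47) + 3424/15)² = (50*(-1/47) + 3424/15)² = (-50/47 + 3424/15)² = (160178/705)² = 25656991684/497025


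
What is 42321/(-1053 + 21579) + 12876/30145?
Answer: 513353107/206252090 ≈ 2.4890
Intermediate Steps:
42321/(-1053 + 21579) + 12876/30145 = 42321/20526 + 12876*(1/30145) = 42321*(1/20526) + 12876/30145 = 14107/6842 + 12876/30145 = 513353107/206252090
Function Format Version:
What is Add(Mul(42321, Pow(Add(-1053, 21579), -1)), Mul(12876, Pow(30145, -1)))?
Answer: Rational(513353107, 206252090) ≈ 2.4890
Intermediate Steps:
Add(Mul(42321, Pow(Add(-1053, 21579), -1)), Mul(12876, Pow(30145, -1))) = Add(Mul(42321, Pow(20526, -1)), Mul(12876, Rational(1, 30145))) = Add(Mul(42321, Rational(1, 20526)), Rational(12876, 30145)) = Add(Rational(14107, 6842), Rational(12876, 30145)) = Rational(513353107, 206252090)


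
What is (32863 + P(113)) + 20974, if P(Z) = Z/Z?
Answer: 53838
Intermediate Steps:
P(Z) = 1
(32863 + P(113)) + 20974 = (32863 + 1) + 20974 = 32864 + 20974 = 53838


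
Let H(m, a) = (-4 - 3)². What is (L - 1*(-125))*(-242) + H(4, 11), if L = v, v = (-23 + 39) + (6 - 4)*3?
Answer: -35525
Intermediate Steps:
H(m, a) = 49 (H(m, a) = (-7)² = 49)
v = 22 (v = 16 + 2*3 = 16 + 6 = 22)
L = 22
(L - 1*(-125))*(-242) + H(4, 11) = (22 - 1*(-125))*(-242) + 49 = (22 + 125)*(-242) + 49 = 147*(-242) + 49 = -35574 + 49 = -35525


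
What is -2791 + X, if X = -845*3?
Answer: -5326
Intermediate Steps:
X = -2535
-2791 + X = -2791 - 2535 = -5326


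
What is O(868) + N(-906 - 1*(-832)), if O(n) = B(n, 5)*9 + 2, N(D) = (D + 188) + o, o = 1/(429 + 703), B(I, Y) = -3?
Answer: 100749/1132 ≈ 89.001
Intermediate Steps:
o = 1/1132 ≈ 0.00088339
N(D) = 212817/1132 + D (N(D) = (D + 188) + 1/1132 = (188 + D) + 1/1132 = 212817/1132 + D)
O(n) = -25 (O(n) = -3*9 + 2 = -27 + 2 = -25)
O(868) + N(-906 - 1*(-832)) = -25 + (212817/1132 + (-906 - 1*(-832))) = -25 + (212817/1132 + (-906 + 832)) = -25 + (212817/1132 - 74) = -25 + 129049/1132 = 100749/1132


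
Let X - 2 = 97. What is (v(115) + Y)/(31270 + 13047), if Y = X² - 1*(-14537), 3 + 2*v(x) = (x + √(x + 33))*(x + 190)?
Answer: 5982/6331 + 305*√37/44317 ≈ 0.98674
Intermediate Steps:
X = 99 (X = 2 + 97 = 99)
v(x) = -3/2 + (190 + x)*(x + √(33 + x))/2 (v(x) = -3/2 + ((x + √(x + 33))*(x + 190))/2 = -3/2 + ((x + √(33 + x))*(190 + x))/2 = -3/2 + ((190 + x)*(x + √(33 + x)))/2 = -3/2 + (190 + x)*(x + √(33 + x))/2)
Y = 24338 (Y = 99² - 1*(-14537) = 9801 + 14537 = 24338)
(v(115) + Y)/(31270 + 13047) = ((-3/2 + (½)*115² + 95*115 + 95*√(33 + 115) + (½)*115*√(33 + 115)) + 24338)/(31270 + 13047) = ((-3/2 + (½)*13225 + 10925 + 95*√148 + (½)*115*√148) + 24338)/44317 = ((-3/2 + 13225/2 + 10925 + 95*(2*√37) + (½)*115*(2*√37)) + 24338)*(1/44317) = ((-3/2 + 13225/2 + 10925 + 190*√37 + 115*√37) + 24338)*(1/44317) = ((17536 + 305*√37) + 24338)*(1/44317) = (41874 + 305*√37)*(1/44317) = 5982/6331 + 305*√37/44317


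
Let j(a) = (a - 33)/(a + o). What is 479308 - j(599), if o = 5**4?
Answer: 293336213/612 ≈ 4.7931e+5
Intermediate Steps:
o = 625
j(a) = (-33 + a)/(625 + a) (j(a) = (a - 33)/(a + 625) = (-33 + a)/(625 + a))
479308 - j(599) = 479308 - (-33 + 599)/(625 + 599) = 479308 - 566/1224 = 479308 - 1*283/612 = 479308 - 283/612 = 293336213/612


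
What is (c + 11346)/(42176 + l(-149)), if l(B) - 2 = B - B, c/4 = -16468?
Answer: -27263/21089 ≈ -1.2928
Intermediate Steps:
c = -65872 (c = 4*(-16468) = -65872)
l(B) = 2 (l(B) = 2 + (B - B) = 2 + 0 = 2)
(c + 11346)/(42176 + l(-149)) = (-65872 + 11346)/(42176 + 2) = -54526/42178 = -54526*1/42178 = -27263/21089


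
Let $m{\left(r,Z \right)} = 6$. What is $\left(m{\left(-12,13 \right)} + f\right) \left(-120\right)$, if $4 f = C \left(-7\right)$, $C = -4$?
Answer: $-1560$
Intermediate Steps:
$f = 7$ ($f = \frac{\left(-4\right) \left(-7\right)}{4} = \frac{1}{4} \cdot 28 = 7$)
$\left(m{\left(-12,13 \right)} + f\right) \left(-120\right) = \left(6 + 7\right) \left(-120\right) = 13 \left(-120\right) = -1560$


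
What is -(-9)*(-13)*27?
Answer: -3159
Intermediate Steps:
-(-9)*(-13)*27 = -9*13*27 = -117*27 = -3159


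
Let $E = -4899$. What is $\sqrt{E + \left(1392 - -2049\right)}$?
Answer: $27 i \sqrt{2} \approx 38.184 i$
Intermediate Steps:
$\sqrt{E + \left(1392 - -2049\right)} = \sqrt{-4899 + \left(1392 - -2049\right)} = \sqrt{-4899 + \left(1392 + 2049\right)} = \sqrt{-4899 + 3441} = \sqrt{-1458} = 27 i \sqrt{2}$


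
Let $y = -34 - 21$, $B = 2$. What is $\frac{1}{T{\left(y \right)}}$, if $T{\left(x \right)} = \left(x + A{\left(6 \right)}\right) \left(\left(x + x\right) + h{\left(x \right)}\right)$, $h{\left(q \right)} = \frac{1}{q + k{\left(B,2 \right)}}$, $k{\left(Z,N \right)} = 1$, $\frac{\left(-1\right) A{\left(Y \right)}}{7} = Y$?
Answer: $\frac{54}{576277} \approx 9.3705 \cdot 10^{-5}$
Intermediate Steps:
$A{\left(Y \right)} = - 7 Y$
$y = -55$
$h{\left(q \right)} = \frac{1}{1 + q}$ ($h{\left(q \right)} = \frac{1}{q + 1} = \frac{1}{1 + q}$)
$T{\left(x \right)} = \left(-42 + x\right) \left(\frac{1}{1 + x} + 2 x\right)$ ($T{\left(x \right)} = \left(x - 42\right) \left(\left(x + x\right) + \frac{1}{1 + x}\right) = \left(x - 42\right) \left(2 x + \frac{1}{1 + x}\right) = \left(-42 + x\right) \left(\frac{1}{1 + x} + 2 x\right)$)
$\frac{1}{T{\left(y \right)}} = \frac{1}{\frac{1}{1 - 55} \left(-42 - 55 + 2 \left(-55\right) \left(1 - 55\right) \left(-42 - 55\right)\right)} = \frac{1}{\frac{1}{-54} \left(-42 - 55 + 2 \left(-55\right) \left(-54\right) \left(-97\right)\right)} = \frac{1}{\left(- \frac{1}{54}\right) \left(-42 - 55 - 576180\right)} = \frac{1}{\left(- \frac{1}{54}\right) \left(-576277\right)} = \frac{1}{\frac{576277}{54}} = \frac{54}{576277}$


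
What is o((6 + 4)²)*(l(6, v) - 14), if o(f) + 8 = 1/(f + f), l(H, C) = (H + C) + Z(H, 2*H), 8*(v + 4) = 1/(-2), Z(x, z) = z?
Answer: 1599/3200 ≈ 0.49969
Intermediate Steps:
v = -65/16 (v = -4 + (1/(-2))/8 = -4 + (1*(-½))/8 = -4 + (⅛)*(-½) = -4 - 1/16 = -65/16 ≈ -4.0625)
l(H, C) = C + 3*H (l(H, C) = (H + C) + 2*H = (C + H) + 2*H = C + 3*H)
o(f) = -8 + 1/(2*f) (o(f) = -8 + 1/(f + f) = -8 + 1/(2*f))
o((6 + 4)²)*(l(6, v) - 14) = (-8 + 1/(2*((6 + 4)²)))*((-65/16 + 3*6) - 14) = (-8 + 1/(2*(10²)))*((-65/16 + 18) - 14) = (-8 + (½)/100)*(223/16 - 14) = (-8 + (½)*(1/100))*(-1/16) = (-8 + 1/200)*(-1/16) = -1599/200*(-1/16) = 1599/3200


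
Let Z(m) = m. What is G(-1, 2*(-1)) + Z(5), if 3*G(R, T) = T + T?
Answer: 11/3 ≈ 3.6667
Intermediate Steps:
G(R, T) = 2*T/3 (G(R, T) = (T + T)/3 = (2*T)/3 = 2*T/3)
G(-1, 2*(-1)) + Z(5) = 2*(2*(-1))/3 + 5 = (⅔)*(-2) + 5 = -4/3 + 5 = 11/3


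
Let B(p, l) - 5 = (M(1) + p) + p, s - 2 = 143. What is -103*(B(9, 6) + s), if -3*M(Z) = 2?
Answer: -51706/3 ≈ -17235.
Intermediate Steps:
s = 145 (s = 2 + 143 = 145)
M(Z) = -2/3 (M(Z) = -1/3*2 = -2/3)
B(p, l) = 13/3 + 2*p (B(p, l) = 5 + ((-2/3 + p) + p) = 5 + (-2/3 + 2*p) = 13/3 + 2*p)
-103*(B(9, 6) + s) = -103*((13/3 + 2*9) + 145) = -103*((13/3 + 18) + 145) = -103*(67/3 + 145) = -103*502/3 = -51706/3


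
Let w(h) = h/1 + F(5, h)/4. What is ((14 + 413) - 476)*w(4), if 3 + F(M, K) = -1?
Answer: -147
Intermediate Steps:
F(M, K) = -4 (F(M, K) = -3 - 1 = -4)
w(h) = -1 + h (w(h) = h/1 - 4/4 = h*1 - 4*¼ = h - 1 = -1 + h)
((14 + 413) - 476)*w(4) = ((14 + 413) - 476)*(-1 + 4) = (427 - 476)*3 = -49*3 = -147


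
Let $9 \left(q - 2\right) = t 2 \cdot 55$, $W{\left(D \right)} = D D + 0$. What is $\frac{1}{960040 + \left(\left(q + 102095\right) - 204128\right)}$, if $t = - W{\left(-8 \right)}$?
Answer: $\frac{9}{7715041} \approx 1.1666 \cdot 10^{-6}$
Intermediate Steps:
$W{\left(D \right)} = D^{2}$ ($W{\left(D \right)} = D^{2} + 0 = D^{2}$)
$t = -64$ ($t = - \left(-8\right)^{2} = \left(-1\right) 64 = -64$)
$q = - \frac{7022}{9}$ ($q = 2 + \frac{\left(-64\right) 2 \cdot 55}{9} = 2 + \frac{\left(-128\right) 55}{9} = 2 + \frac{1}{9} \left(-7040\right) = 2 - \frac{7040}{9} = - \frac{7022}{9} \approx -780.22$)
$\frac{1}{960040 + \left(\left(q + 102095\right) - 204128\right)} = \frac{1}{960040 + \left(\left(- \frac{7022}{9} + 102095\right) - 204128\right)} = \frac{1}{960040 + \left(\frac{911833}{9} - 204128\right)} = \frac{1}{960040 - \frac{925319}{9}} = \frac{1}{\frac{7715041}{9}} = \frac{9}{7715041}$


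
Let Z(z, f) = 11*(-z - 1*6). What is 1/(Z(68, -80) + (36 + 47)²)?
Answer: 1/6075 ≈ 0.00016461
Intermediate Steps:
Z(z, f) = -66 - 11*z (Z(z, f) = 11*(-z - 6) = 11*(-6 - z) = -66 - 11*z)
1/(Z(68, -80) + (36 + 47)²) = 1/((-66 - 11*68) + (36 + 47)²) = 1/((-66 - 748) + 83²) = 1/(-814 + 6889) = 1/6075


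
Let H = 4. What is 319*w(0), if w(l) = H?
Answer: 1276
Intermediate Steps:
w(l) = 4
319*w(0) = 319*4 = 1276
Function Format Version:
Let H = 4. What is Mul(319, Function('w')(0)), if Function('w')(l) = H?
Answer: 1276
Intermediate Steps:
Function('w')(l) = 4
Mul(319, Function('w')(0)) = Mul(319, 4) = 1276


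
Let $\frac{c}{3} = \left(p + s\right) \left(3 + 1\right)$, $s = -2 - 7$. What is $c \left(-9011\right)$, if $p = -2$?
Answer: $1189452$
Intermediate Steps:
$s = -9$ ($s = -2 - 7 = -9$)
$c = -132$ ($c = 3 \left(-2 - 9\right) \left(3 + 1\right) = 3 \left(\left(-11\right) 4\right) = 3 \left(-44\right) = -132$)
$c \left(-9011\right) = \left(-132\right) \left(-9011\right) = 1189452$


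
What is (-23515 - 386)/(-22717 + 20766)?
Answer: 23901/1951 ≈ 12.251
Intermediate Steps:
(-23515 - 386)/(-22717 + 20766) = -23901/(-1951) = -23901*(-1/1951) = 23901/1951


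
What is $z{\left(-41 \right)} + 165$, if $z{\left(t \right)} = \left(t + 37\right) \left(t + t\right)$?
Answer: $493$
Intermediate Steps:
$z{\left(t \right)} = 2 t \left(37 + t\right)$ ($z{\left(t \right)} = \left(37 + t\right) 2 t = 2 t \left(37 + t\right)$)
$z{\left(-41 \right)} + 165 = 2 \left(-41\right) \left(37 - 41\right) + 165 = 2 \left(-41\right) \left(-4\right) + 165 = 328 + 165 = 493$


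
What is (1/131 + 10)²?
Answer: 1718721/17161 ≈ 100.15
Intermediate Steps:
(1/131 + 10)² = (1311/131)² = 1718721/17161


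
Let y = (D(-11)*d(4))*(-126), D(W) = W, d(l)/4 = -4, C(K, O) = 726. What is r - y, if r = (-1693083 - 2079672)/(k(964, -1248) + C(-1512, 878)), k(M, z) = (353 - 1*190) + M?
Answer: 37319373/1853 ≈ 20140.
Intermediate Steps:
d(l) = -16 (d(l) = 4*(-4) = -16)
k(M, z) = 163 + M (k(M, z) = (353 - 190) + M = 163 + M)
r = -3772755/1853 (r = (-1693083 - 2079672)/((163 + 964) + 726) = -3772755/(1127 + 726) = -3772755/1853 ≈ -2036.0)
y = -22176 (y = -11*(-16)*(-126) = 176*(-126) = -22176)
r - y = -3772755/1853 - 1*(-22176) = -3772755/1853 + 22176 = 37319373/1853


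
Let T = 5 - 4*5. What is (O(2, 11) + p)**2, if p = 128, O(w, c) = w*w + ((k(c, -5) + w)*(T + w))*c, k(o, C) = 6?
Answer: 1024144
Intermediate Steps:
T = -15 (T = 5 - 20 = -15)
O(w, c) = w**2 + c*(-15 + w)*(6 + w) (O(w, c) = w*w + ((6 + w)*(-15 + w))*c = w**2 + ((-15 + w)*(6 + w))*c = w**2 + c*(-15 + w)*(6 + w))
(O(2, 11) + p)**2 = ((2**2 - 90*11 + 11*2**2 - 9*11*2) + 128)**2 = ((4 - 990 + 11*4 - 198) + 128)**2 = ((4 - 990 + 44 - 198) + 128)**2 = (-1140 + 128)**2 = (-1012)**2 = 1024144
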